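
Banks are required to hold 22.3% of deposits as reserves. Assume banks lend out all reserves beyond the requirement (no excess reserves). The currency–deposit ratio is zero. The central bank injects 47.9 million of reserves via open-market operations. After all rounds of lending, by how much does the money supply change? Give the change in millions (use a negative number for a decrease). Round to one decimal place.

214.8 million

The simple money multiplier is m = 1/rr = 1/0.223 ≈ 4.4843.
An open-market purchase increases the monetary base by 47.9 million, so ΔM = m × ΔMB = 4.4843 × 47.9 ≈ 214.798 million.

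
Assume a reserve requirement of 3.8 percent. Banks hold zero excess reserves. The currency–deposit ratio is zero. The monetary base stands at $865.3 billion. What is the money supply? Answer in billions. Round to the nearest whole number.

With no currency drain or excess reserves, the money multiplier is m = 1/rr = 1/0.038 ≈ 26.3158.
Money supply M = m × MB = 26.3158 × 865.3 ≈ 22771.0617 billion.

$22771 billion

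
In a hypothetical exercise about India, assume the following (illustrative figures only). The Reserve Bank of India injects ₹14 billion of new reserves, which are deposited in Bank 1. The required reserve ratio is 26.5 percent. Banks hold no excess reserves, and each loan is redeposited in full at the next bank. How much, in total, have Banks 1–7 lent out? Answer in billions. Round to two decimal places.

Bank i lends (1 − rr)^i of the original deposit: Bank 1 lends 14·0.7350 = 10.2900, Bank 2 lends 14·0.7350² ≈ 7.5631, and so on.
Summing a geometric series: total = 14·[0.7350·(1 − 0.7350^7) / (1 − 0.7350)] ≈ 34.3305 billion.

₹34.33 billion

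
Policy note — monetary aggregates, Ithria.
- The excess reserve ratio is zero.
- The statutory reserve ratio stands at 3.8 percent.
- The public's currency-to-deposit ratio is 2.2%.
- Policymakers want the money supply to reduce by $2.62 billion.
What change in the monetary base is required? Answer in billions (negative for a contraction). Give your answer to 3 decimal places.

The money multiplier is m = (1 + c) / (rr + c) = (1 + 0.022) / (0.038 + 0.022) ≈ 17.03333.
ΔMB = ΔM / m = (−2.62) / 17.03333 ≈ -0.1538 billion.

-0.154 billion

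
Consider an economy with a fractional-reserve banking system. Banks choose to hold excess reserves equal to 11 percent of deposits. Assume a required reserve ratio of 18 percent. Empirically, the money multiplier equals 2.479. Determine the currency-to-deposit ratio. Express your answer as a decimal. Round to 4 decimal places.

Using m = 2.479. From m = (1 + c)/(c + rr + e), rearranging gives 1 + c = m·(c + rr + e), so c·(1 − m) = m·(rr + e) − 1.
Hence c = [m·(rr + e) − 1]/(1 − m) = [2.479 × (0.18 + 0.11) − 1] / (1 − 2.479) ≈ 0.190054.

0.1901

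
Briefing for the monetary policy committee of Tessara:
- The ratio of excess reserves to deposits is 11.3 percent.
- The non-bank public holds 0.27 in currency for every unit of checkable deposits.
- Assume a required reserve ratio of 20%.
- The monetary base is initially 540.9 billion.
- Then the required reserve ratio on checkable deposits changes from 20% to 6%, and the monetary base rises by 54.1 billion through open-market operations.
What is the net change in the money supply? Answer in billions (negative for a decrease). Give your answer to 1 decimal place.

527.5 billion

Before: m₁ = (1 + 0.27) / (0.2 + 0.113 + 0.27) ≈ 2.17839, MB₁ = 540.9, so M₁ = 2.17839 × 540.9 ≈ 1178.2912 billion.
After: m₂ = (1 + 0.27) / (0.06 + 0.113 + 0.27) ≈ 2.86682, MB₂ = 540.9 + 54.1 = 595, so M₂ = 2.86682 × 595 = 1705.7579 billion.
ΔM = M₂ − M₁ = 1705.7579 − 1178.2912 = 527.4667 billion.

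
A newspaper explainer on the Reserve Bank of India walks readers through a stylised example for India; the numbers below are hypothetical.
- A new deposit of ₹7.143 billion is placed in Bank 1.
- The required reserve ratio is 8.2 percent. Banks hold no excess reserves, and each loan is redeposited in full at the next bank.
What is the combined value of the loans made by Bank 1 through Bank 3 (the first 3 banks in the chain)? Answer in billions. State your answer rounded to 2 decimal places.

₹18.10 billion

Bank i lends (1 − rr)^i of the original deposit: Bank 1 lends 7.143·0.9180 ≈ 6.5573, Bank 2 lends 7.143·0.9180² ≈ 6.0196, and so on.
Summing a geometric series: total = 7.143·[0.9180·(1 − 0.9180^3) / (1 − 0.9180)] ≈ 18.1028 billion.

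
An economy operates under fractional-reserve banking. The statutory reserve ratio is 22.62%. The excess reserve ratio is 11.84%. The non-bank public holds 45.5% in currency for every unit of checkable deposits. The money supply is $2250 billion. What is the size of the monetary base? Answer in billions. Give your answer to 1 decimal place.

$1236.5 billion

The money multiplier is m = (1 + c) / (rr + e + c) = (1 + 0.455) / (0.2262 + 0.1184 + 0.455) ≈ 1.819660.
MB = M / m = 2250 / 1.819660 ≈ 1236.4947 billion.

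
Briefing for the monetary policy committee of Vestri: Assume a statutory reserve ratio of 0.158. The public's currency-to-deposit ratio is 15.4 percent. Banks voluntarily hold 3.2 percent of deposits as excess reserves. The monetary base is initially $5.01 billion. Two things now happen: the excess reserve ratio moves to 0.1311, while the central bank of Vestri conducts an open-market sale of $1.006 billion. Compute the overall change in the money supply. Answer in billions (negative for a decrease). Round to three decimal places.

-6.379 billion

Before: m₁ = (1 + 0.154) / (0.158 + 0.032 + 0.154) ≈ 3.35465, MB₁ = 5.01, so M₁ = 3.35465 × 5.01 ≈ 16.8068 billion.
After: m₂ = (1 + 0.154) / (0.158 + 0.1311 + 0.154) ≈ 2.60438, MB₂ = 5.01 − 1.006 = 4.004, so M₂ = 2.60438 × 4.004 ≈ 10.4279 billion.
ΔM = M₂ − M₁ = 10.4279 − 16.8068 = -6.3789 billion.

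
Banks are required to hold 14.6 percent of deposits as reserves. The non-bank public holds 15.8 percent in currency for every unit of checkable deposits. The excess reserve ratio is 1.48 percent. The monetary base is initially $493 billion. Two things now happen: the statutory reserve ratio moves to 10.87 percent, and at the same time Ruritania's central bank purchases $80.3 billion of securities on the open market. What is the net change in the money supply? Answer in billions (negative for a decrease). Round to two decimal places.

Before: m₁ = (1 + 0.158) / (0.146 + 0.0148 + 0.158) ≈ 3.632371, MB₁ = 493, so M₁ = 3.632371 × 493 ≈ 1790.7589 billion.
After: m₂ = (1 + 0.158) / (0.1087 + 0.0148 + 0.158) ≈ 4.113677, MB₂ = 493 + 80.3 = 573.3, so M₂ = 4.113677 × 573.3 ≈ 2358.371 billion.
ΔM = M₂ − M₁ = 2358.371 − 1790.7589 = 567.6121 billion.

$567.61 billion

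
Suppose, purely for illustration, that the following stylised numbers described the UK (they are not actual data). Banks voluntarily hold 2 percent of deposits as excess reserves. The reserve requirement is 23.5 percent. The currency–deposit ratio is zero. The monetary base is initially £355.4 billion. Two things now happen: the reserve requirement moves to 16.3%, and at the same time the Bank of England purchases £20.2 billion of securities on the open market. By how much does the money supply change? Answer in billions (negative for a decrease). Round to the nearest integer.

£659 billion

Before: m₁ = 1 / (0.235 + 0.02) ≈ 3.9216, MB₁ = 355.4, so M₁ = 3.9216 × 355.4 ≈ 1393.7366 billion.
After: m₂ = 1 / (0.163 + 0.02) ≈ 5.4645, MB₂ = 355.4 + 20.2 = 375.6, so M₂ = 5.4645 × 375.6 = 2052.4662 billion.
ΔM = M₂ − M₁ = 2052.4662 − 1393.7366 = 658.7296 billion.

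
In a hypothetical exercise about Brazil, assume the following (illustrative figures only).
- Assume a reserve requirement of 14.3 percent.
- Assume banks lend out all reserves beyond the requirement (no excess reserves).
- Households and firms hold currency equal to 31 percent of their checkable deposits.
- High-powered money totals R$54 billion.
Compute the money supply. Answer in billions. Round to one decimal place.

The money multiplier is m = (1 + c) / (rr + c) = (1 + 0.31) / (0.143 + 0.31) ≈ 2.8918.
So M = m × MB = 2.8918 × 54 = 156.1572 billion.

R$156.2 billion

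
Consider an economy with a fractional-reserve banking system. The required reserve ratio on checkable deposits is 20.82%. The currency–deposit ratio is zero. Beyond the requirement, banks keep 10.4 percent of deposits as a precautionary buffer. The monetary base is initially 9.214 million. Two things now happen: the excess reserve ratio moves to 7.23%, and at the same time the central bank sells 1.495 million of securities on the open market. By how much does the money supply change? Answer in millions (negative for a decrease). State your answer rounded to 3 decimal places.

-1.994 million

Before: m₁ = 1 / (0.2082 + 0.104) ≈ 3.20307, MB₁ = 9.214, so M₁ = 3.20307 × 9.214 ≈ 29.5131 million.
After: m₂ = 1 / (0.2082 + 0.0723) ≈ 3.56506, MB₂ = 9.214 − 1.495 = 7.719, so M₂ = 3.56506 × 7.719 ≈ 27.5187 million.
ΔM = M₂ − M₁ = 27.5187 − 29.5131 = -1.9944 million.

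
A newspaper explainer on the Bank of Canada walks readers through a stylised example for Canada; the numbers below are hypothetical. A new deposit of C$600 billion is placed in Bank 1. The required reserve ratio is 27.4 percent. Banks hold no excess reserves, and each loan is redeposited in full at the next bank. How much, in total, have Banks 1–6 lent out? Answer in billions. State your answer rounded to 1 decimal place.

C$1357.0 billion

Bank i lends (1 − rr)^i of the original deposit: Bank 1 lends 600·0.7260 = 435.6000, Bank 2 lends 600·0.7260² = 316.2456, and so on.
Summing a geometric series: total = 600·[0.7260·(1 − 0.7260^6) / (1 − 0.7260)] ≈ 1356.9949 billion.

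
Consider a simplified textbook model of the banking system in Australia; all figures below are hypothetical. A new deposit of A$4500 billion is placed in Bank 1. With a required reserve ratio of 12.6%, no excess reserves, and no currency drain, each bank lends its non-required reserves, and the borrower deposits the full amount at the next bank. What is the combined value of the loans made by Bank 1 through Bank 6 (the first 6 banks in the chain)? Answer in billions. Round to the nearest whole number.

Bank i lends (1 − rr)^i of the original deposit: Bank 1 lends 4500·0.8740 = 3933.0000, Bank 2 lends 4500·0.8740² = 3437.4420, and so on.
Summing a geometric series: total = 4500·[0.8740·(1 − 0.8740^6) / (1 − 0.8740)] ≈ 17301.2469 billion.

A$17301 billion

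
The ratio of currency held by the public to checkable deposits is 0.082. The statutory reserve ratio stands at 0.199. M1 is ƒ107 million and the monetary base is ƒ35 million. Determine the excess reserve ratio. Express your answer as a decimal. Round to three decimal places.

0.073

Using m = M/MB = 107/35 ≈ 3.057143. Since m = (1 + c)/(c + rr + e), the denominator satisfies c + rr + e = (1 + c)/m = (1 + 0.082) / 3.057143 ≈ 0.353925.
With c = 0.082 and rr = 0.199, the excess reserve ratio is 0.353925 − 0.082 − 0.199 = 0.072925.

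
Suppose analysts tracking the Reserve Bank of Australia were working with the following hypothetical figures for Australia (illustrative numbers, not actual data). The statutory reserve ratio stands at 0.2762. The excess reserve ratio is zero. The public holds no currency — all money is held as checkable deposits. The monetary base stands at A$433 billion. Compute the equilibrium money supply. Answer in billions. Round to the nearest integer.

A$1568 billion

With no currency drain or excess reserves, the money multiplier is m = 1/rr = 1/0.2762 ≈ 3.6206.
Money supply M = m × MB = 3.6206 × 433 = 1567.7198 billion.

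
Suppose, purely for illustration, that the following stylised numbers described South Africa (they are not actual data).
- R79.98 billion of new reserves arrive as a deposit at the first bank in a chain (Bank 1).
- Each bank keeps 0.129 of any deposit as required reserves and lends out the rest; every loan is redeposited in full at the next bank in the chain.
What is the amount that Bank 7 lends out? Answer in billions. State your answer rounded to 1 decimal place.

Each bank lends a fraction (1 − rr) = 0.8710 of the deposit it receives, so Bank 7 receives 79.98·0.8710^6 and lends 79.98·0.8710^7 ≈ 30.4164 billion.

R30.4 billion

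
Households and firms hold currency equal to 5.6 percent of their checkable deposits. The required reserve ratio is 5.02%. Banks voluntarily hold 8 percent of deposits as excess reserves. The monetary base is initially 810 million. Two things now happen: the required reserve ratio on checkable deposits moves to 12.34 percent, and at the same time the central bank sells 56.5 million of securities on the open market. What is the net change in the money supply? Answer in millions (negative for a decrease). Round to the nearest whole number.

-1526 million

Before: m₁ = (1 + 0.056) / (0.0502 + 0.08 + 0.056) ≈ 5.6713, MB₁ = 810, so M₁ = 5.6713 × 810 = 4593.753 million.
After: m₂ = (1 + 0.056) / (0.1234 + 0.08 + 0.056) ≈ 4.0709, MB₂ = 810 − 56.5 = 753.5, so M₂ = 4.0709 × 753.5 ≈ 3067.4232 million.
ΔM = M₂ − M₁ = 3067.4232 − 4593.753 = -1526.3298 million.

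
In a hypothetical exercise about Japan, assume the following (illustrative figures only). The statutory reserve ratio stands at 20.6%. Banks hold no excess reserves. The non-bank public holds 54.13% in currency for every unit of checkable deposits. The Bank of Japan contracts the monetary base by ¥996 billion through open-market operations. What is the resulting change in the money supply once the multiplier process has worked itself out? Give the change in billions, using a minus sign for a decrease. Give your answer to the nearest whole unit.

-2054 billion

The money multiplier is m = (1 + c) / (rr + c) = (1 + 0.5413) / (0.206 + 0.5413) ≈ 2.0625.
The sale removes 996 billion of base, so ΔM = m × ΔMB = 2.0625 × (−996) = -2054.25 billion.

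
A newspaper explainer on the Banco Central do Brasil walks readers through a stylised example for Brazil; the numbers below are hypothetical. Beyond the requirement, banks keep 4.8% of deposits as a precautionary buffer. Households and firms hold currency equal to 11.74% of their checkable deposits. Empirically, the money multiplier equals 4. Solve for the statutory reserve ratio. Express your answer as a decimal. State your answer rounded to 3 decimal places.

0.114

Using m = 4. Since m = (1 + c)/(c + rr + e), the denominator satisfies c + rr + e = (1 + c)/m = (1 + 0.1174) / 4 = 0.279350.
With c = 0.1174 and e = 0.048, the statutory reserve ratio is 0.279350 − 0.1174 − 0.048 = 0.11395.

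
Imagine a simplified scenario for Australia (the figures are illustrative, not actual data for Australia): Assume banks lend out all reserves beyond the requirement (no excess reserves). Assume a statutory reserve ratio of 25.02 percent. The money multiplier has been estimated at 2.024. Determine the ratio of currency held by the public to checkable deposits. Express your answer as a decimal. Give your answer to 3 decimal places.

Using m = 2.024. From m = (1 + c)/(c + rr + e), rearranging gives 1 + c = m·(c + rr + e), so c·(1 − m) = m·(rr + e) − 1.
Hence c = [m·(rr + e) − 1]/(1 − m) = [2.024 × (0.2502 + 0) − 1] / (1 − 2.024) ≈ 0.482027.

0.482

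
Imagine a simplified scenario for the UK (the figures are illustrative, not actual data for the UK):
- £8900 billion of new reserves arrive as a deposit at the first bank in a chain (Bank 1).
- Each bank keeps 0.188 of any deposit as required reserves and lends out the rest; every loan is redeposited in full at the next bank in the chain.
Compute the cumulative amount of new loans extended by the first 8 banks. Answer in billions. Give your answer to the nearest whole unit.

£31175 billion

Bank i lends (1 − rr)^i of the original deposit: Bank 1 lends 8900·0.8120 = 7226.8000, Bank 2 lends 8900·0.8120² = 5868.1616, and so on.
Summing a geometric series: total = 8900·[0.8120·(1 − 0.8120^8) / (1 − 0.8120)] ≈ 31175.4121 billion.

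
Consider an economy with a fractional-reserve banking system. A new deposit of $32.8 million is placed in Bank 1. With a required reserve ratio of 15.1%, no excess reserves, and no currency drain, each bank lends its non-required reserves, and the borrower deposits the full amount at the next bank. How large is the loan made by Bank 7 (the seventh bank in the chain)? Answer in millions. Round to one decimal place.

Each bank lends a fraction (1 − rr) = 0.8490 of the deposit it receives, so Bank 7 receives 32.8·0.8490^6 and lends 32.8·0.8490^7 ≈ 10.4286 million.

$10.4 million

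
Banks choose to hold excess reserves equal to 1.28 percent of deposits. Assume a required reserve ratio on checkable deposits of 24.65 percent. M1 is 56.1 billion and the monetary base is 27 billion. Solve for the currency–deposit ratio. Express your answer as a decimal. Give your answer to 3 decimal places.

Using m = M/MB = 56.1/27 ≈ 2.077778. From m = (1 + c)/(c + rr + e), rearranging gives 1 + c = m·(c + rr + e), so c·(1 − m) = m·(rr + e) − 1.
Hence c = [m·(rr + e) − 1]/(1 − m) = [2.077778 × (0.2465 + 0.0128) − 1] / (1 − 2.077778) ≈ 0.427947.

0.428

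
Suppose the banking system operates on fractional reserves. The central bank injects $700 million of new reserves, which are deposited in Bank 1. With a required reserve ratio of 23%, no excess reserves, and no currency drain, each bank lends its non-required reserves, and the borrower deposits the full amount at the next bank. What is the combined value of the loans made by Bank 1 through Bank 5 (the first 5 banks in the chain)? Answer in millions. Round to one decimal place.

$1709.1 million

Bank i lends (1 − rr)^i of the original deposit: Bank 1 lends 700·0.7700 = 539.0000, Bank 2 lends 700·0.7700² = 415.0300, and so on.
Summing a geometric series: total = 700·[0.7700·(1 − 0.7700^5) / (1 − 0.7700)] ≈ 1709.1493 million.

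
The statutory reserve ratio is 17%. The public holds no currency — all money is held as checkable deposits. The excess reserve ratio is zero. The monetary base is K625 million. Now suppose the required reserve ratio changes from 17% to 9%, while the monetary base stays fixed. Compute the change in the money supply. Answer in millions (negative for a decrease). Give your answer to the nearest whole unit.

Initially m₁ = 1 / (0.17) ≈ 5.8824, so M₁ = 5.8824 × 625 = 3676.5 million.
After the change m₂ = 1 / (0.09) ≈ 11.1111, so M₂ = 11.1111 × 625 = 6944.4375 million.
ΔM = M₂ − M₁ = 6944.4375 − 3676.5 = 3267.9375 million.

K3268 million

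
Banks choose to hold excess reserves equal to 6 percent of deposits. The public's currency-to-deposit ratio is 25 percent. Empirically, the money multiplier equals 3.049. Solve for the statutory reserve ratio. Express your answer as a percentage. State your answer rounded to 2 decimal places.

10.00%

Using m = 3.049. Since m = (1 + c)/(c + rr + e), the denominator satisfies c + rr + e = (1 + c)/m = (1 + 0.25) / 3.049 ≈ 0.409970.
With c = 0.25 and e = 0.06, the statutory reserve ratio is 0.409970 − 0.25 − 0.06 = 0.09997.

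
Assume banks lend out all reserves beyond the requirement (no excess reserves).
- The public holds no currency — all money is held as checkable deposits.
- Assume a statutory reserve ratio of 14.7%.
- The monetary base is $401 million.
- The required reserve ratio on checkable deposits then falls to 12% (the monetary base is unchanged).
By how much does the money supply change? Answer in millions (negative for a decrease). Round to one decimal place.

$613.8 million

Initially m₁ = 1 / (0.147) ≈ 6.80272, so M₁ = 6.80272 × 401 ≈ 2727.8907 million.
After the change m₂ = 1 / (0.12) ≈ 8.33333, so M₂ = 8.33333 × 401 ≈ 3341.6653 million.
ΔM = M₂ − M₁ = 3341.6653 − 2727.8907 = 613.7746 million.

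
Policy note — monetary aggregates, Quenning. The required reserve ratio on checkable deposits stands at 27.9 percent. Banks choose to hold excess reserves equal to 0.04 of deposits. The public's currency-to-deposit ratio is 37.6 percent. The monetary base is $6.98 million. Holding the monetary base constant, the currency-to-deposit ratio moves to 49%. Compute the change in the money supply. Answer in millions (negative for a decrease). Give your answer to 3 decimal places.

-0.964 million

Initially m₁ = (1 + 0.376) / (0.279 + 0.04 + 0.376) ≈ 1.97986, so M₁ = 1.97986 × 6.98 ≈ 13.8194 million.
After the change m₂ = (1 + 0.49) / (0.279 + 0.04 + 0.49) ≈ 1.84178, so M₂ = 1.84178 × 6.98 ≈ 12.8556 million.
ΔM = M₂ − M₁ = 12.8556 − 13.8194 = -0.9638 million.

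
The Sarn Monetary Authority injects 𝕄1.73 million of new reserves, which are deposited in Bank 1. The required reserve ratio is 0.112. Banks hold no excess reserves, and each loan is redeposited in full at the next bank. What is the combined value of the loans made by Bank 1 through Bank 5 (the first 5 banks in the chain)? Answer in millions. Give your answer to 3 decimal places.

𝕄6.143 million

Bank i lends (1 − rr)^i of the original deposit: Bank 1 lends 1.73·0.8880 ≈ 1.5362, Bank 2 lends 1.73·0.8880² ≈ 1.3642, and so on.
Summing a geometric series: total = 1.73·[0.8880·(1 − 0.8880^5) / (1 − 0.8880)] ≈ 6.1428 million.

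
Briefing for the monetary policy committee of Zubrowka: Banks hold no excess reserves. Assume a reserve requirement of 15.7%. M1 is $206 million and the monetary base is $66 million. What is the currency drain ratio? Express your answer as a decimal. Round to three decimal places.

0.240

Using m = M/MB = 206/66 ≈ 3.121212. From m = (1 + c)/(c + rr + e), rearranging gives 1 + c = m·(c + rr + e), so c·(1 − m) = m·(rr + e) − 1.
Hence c = [m·(rr + e) − 1]/(1 − m) = [3.121212 × (0.157 + 0) − 1] / (1 − 3.121212) ≈ 0.240414.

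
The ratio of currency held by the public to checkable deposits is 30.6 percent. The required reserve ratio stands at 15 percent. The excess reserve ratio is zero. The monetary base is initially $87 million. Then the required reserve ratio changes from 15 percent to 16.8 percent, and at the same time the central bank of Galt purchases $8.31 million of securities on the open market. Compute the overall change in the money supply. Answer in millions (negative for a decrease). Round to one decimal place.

Before: m₁ = (1 + 0.306) / (0.15 + 0.306) ≈ 2.8640, MB₁ = 87, so M₁ = 2.8640 × 87 = 249.168 million.
After: m₂ = (1 + 0.306) / (0.168 + 0.306) ≈ 2.7553, MB₂ = 87 + 8.31 = 95.31, so M₂ = 2.7553 × 95.31 ≈ 262.6076 million.
ΔM = M₂ − M₁ = 262.6076 − 249.168 = 13.4396 million.

$13.4 million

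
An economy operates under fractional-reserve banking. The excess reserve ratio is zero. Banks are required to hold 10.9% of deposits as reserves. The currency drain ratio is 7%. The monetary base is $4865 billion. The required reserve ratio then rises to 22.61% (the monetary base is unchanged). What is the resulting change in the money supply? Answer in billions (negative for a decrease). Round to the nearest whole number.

Initially m₁ = (1 + 0.07) / (0.109 + 0.07) ≈ 5.97765, so M₁ = 5.97765 × 4865 ≈ 29081.2672 billion.
After the change m₂ = (1 + 0.07) / (0.2261 + 0.07) ≈ 3.61364, so M₂ = 3.61364 × 4865 = 17580.3586 billion.
ΔM = M₂ − M₁ = 17580.3586 − 29081.2672 = -11500.9086 billion.

-11501 billion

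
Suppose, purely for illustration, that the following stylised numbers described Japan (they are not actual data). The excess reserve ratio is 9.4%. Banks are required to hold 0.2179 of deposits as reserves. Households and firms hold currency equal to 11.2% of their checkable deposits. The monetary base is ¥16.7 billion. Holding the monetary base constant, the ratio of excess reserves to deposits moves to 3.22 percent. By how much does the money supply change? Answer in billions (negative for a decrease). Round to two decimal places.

¥7.48 billion

Initially m₁ = (1 + 0.112) / (0.2179 + 0.094 + 0.112) ≈ 2.62326, so M₁ = 2.62326 × 16.7 ≈ 43.8084 billion.
After the change m₂ = (1 + 0.112) / (0.2179 + 0.0322 + 0.112) ≈ 3.07097, so M₂ = 3.07097 × 16.7 ≈ 51.2852 billion.
ΔM = M₂ − M₁ = 51.2852 − 43.8084 = 7.4768 billion.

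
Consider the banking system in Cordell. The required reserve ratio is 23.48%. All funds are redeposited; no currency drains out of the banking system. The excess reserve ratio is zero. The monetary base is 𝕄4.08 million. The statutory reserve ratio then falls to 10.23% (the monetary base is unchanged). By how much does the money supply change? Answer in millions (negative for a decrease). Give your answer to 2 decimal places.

𝕄22.51 million

Initially m₁ = 1 / (0.2348) ≈ 4.2589, so M₁ = 4.2589 × 4.08 ≈ 17.3763 million.
After the change m₂ = 1 / (0.1023) ≈ 9.7752, so M₂ = 9.7752 × 4.08 ≈ 39.8828 million.
ΔM = M₂ − M₁ = 39.8828 − 17.3763 = 22.5065 million.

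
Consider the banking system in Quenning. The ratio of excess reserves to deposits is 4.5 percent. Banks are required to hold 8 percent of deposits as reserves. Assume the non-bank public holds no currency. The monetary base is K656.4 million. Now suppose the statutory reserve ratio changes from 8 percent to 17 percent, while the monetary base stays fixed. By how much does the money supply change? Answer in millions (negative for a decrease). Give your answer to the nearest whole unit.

Initially m₁ = 1 / (0.08 + 0.045) = 8, so M₁ = 8 × 656.4 = 5251.2 million.
After the change m₂ = 1 / (0.17 + 0.045) ≈ 4.6512, so M₂ = 4.6512 × 656.4 ≈ 3053.0477 million.
ΔM = M₂ − M₁ = 3053.0477 − 5251.2 = -2198.1523 million.

-2198 million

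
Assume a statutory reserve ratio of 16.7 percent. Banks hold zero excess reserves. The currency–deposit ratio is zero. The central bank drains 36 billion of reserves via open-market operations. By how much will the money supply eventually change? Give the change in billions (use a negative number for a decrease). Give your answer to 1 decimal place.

-215.6 billion

The simple money multiplier is m = 1/rr = 1/0.167 ≈ 5.9880.
An open-market sale reduces the monetary base by 36 billion, so ΔM = m × ΔMB = 5.9880 × (−36) = -215.568 billion.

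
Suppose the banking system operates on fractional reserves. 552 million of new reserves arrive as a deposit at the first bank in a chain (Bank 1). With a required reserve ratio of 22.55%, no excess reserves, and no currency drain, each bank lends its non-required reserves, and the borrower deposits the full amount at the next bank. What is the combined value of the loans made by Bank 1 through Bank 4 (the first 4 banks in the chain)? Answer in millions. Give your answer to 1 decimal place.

Bank i lends (1 − rr)^i of the original deposit: Bank 1 lends 552·0.7745 = 427.5240, Bank 2 lends 552·0.7745² ≈ 331.1173, and so on.
Summing a geometric series: total = 552·[0.7745·(1 − 0.7745^4) / (1 − 0.7745)] ≈ 1213.7125 million.

1213.7 million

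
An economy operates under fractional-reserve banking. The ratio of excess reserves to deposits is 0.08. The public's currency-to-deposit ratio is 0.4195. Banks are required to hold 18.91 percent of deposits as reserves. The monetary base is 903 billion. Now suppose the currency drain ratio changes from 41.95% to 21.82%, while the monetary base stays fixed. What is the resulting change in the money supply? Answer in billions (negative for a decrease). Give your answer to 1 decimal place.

Initially m₁ = (1 + 0.4195) / (0.1891 + 0.08 + 0.4195) ≈ 2.06143, so M₁ = 2.06143 × 903 ≈ 1861.4713 billion.
After the change m₂ = (1 + 0.2182) / (0.1891 + 0.08 + 0.2182) ≈ 2.49990, so M₂ = 2.49990 × 903 = 2257.4097 billion.
ΔM = M₂ − M₁ = 2257.4097 − 1861.4713 = 395.9384 billion.

395.9 billion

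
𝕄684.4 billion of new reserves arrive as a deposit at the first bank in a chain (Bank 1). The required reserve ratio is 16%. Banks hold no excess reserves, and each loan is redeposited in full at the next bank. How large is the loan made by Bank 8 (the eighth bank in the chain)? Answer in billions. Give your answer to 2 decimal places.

Each bank lends a fraction (1 − rr) = 0.8400 of the deposit it receives, so Bank 8 receives 684.4·0.8400^7 and lends 684.4·0.8400^8 ≈ 169.6463 billion.

𝕄169.65 billion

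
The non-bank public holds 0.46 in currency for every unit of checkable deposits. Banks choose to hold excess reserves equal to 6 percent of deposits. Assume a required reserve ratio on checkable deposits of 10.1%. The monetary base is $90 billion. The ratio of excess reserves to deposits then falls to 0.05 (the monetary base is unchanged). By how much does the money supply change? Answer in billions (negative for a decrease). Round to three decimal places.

$3.463 billion

Initially m₁ = (1 + 0.46) / (0.101 + 0.06 + 0.46) ≈ 2.351047, so M₁ = 2.351047 × 90 ≈ 211.5942 billion.
After the change m₂ = (1 + 0.46) / (0.101 + 0.05 + 0.46) ≈ 2.389525, so M₂ = 2.389525 × 90 ≈ 215.0572 billion.
ΔM = M₂ − M₁ = 215.0572 − 211.5942 = 3.463 billion.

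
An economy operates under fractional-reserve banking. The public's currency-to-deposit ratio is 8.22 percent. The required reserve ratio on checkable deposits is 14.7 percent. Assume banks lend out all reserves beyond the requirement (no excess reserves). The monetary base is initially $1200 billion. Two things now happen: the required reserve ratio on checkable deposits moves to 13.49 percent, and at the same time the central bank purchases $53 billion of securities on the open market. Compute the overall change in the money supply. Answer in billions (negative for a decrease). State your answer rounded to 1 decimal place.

Before: m₁ = (1 + 0.0822) / (0.147 + 0.0822) ≈ 4.721640, MB₁ = 1200, so M₁ = 4.721640 × 1200 = 5665.968 billion.
After: m₂ = (1 + 0.0822) / (0.1349 + 0.0822) ≈ 4.984800, MB₂ = 1200 + 53 = 1253, so M₂ = 4.984800 × 1253 = 6245.9544 billion.
ΔM = M₂ − M₁ = 6245.9544 − 5665.968 = 579.9864 billion.

$580.0 billion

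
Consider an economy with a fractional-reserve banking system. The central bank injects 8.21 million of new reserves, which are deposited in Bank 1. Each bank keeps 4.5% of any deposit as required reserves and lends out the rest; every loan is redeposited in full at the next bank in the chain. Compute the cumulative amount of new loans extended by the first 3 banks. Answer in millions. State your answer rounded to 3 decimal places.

22.479 million

Bank i lends (1 − rr)^i of the original deposit: Bank 1 lends 8.21·0.9550 ≈ 7.8406, Bank 2 lends 8.21·0.9550² ≈ 7.4877, and so on.
Summing a geometric series: total = 8.21·[0.9550·(1 − 0.9550^3) / (1 − 0.9550)] ≈ 22.4791 million.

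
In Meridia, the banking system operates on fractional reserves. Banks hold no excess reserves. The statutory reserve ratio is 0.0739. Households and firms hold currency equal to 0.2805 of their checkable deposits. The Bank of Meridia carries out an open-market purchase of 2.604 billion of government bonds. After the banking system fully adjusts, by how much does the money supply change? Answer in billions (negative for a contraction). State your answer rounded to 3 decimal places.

The money multiplier is m = (1 + c) / (rr + c) = (1 + 0.2805) / (0.0739 + 0.2805) ≈ 3.61315.
The purchase adds 2.604 billion of base, so ΔM = m × ΔMB = 3.61315 × (+2.604) ≈ 9.4086 billion.

9.409 billion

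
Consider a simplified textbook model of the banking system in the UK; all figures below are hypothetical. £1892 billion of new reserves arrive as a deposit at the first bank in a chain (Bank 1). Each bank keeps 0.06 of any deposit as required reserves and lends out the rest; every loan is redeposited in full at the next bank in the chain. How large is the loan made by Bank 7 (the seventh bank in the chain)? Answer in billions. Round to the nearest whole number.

Each bank lends a fraction (1 − rr) = 0.9400 of the deposit it receives, so Bank 7 receives 1892·0.9400^6 and lends 1892·0.9400^7 ≈ 1226.9196 billion.

£1227 billion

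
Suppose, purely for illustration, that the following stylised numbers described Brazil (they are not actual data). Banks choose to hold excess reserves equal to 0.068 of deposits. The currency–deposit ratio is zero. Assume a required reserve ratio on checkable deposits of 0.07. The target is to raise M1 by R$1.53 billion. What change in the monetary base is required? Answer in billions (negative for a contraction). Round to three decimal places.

R$0.211 billion

The money multiplier is m = 1 / (rr + e) = 1 / (0.07 + 0.068) ≈ 7.24638.
ΔMB = ΔM / m = (+1.53) / 7.24638 ≈ 0.2111 billion.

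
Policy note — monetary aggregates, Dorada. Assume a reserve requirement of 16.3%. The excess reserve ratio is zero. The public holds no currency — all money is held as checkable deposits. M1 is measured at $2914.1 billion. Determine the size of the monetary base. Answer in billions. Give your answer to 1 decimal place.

With no currency drain and no excess reserves, the money multiplier is m = 1/rr = 1/0.163 ≈ 6.134969.
The monetary base is MB = M / m = 2914.1 / 6.134969 ≈ 474.9983 billion.

$475.0 billion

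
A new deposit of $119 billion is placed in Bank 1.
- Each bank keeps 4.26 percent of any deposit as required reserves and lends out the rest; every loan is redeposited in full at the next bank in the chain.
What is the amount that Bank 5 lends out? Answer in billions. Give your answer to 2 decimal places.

$95.72 billion

Each bank lends a fraction (1 − rr) = 0.9574 of the deposit it receives, so Bank 5 receives 119·0.9574^4 and lends 119·0.9574^5 ≈ 95.7225 billion.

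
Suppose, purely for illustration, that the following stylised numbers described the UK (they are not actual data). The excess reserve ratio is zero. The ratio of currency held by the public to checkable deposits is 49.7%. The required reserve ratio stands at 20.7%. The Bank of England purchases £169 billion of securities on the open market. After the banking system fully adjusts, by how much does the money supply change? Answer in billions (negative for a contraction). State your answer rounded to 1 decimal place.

The money multiplier is m = (1 + c) / (rr + c) = (1 + 0.497) / (0.207 + 0.497) ≈ 2.12642.
The purchase adds 169 billion of base, so ΔM = m × ΔMB = 2.12642 × (+169) ≈ 359.365 billion.

£359.4 billion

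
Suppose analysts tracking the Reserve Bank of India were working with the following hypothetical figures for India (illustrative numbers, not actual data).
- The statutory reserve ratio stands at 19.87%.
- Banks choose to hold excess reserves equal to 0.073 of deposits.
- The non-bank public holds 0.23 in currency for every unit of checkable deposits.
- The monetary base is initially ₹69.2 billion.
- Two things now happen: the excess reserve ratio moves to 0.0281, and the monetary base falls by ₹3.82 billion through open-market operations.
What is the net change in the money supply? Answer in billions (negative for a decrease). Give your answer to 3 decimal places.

Before: m₁ = (1 + 0.23) / (0.1987 + 0.073 + 0.23) ≈ 2.451664, MB₁ = 69.2, so M₁ = 2.451664 × 69.2 ≈ 169.6551 billion.
After: m₂ = (1 + 0.23) / (0.1987 + 0.0281 + 0.23) ≈ 2.692644, MB₂ = 69.2 − 3.82 = 65.38, so M₂ = 2.692644 × 65.38 ≈ 176.0451 billion.
ΔM = M₂ − M₁ = 176.0451 − 169.6551 = 6.39 billion.

₹6.390 billion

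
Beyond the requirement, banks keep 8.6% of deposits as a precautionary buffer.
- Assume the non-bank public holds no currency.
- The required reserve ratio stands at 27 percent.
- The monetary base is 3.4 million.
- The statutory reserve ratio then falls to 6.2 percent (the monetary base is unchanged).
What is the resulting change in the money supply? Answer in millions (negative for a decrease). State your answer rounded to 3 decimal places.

13.422 million

Initially m₁ = 1 / (0.27 + 0.086) ≈ 2.80899, so M₁ = 2.80899 × 3.4 ≈ 9.5506 million.
After the change m₂ = 1 / (0.062 + 0.086) ≈ 6.75676, so M₂ = 6.75676 × 3.4 ≈ 22.973 million.
ΔM = M₂ − M₁ = 22.973 − 9.5506 = 13.4224 million.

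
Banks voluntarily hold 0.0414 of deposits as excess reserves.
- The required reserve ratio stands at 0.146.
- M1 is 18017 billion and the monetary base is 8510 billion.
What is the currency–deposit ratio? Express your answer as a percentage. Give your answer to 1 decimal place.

54.0%

Using m = M/MB = 18017/8510 ≈ 2.117156. From m = (1 + c)/(c + rr + e), rearranging gives 1 + c = m·(c + rr + e), so c·(1 − m) = m·(rr + e) − 1.
Hence c = [m·(rr + e) − 1]/(1 − m) = [2.117156 × (0.146 + 0.0414) − 1] / (1 − 2.117156) ≈ 0.539983.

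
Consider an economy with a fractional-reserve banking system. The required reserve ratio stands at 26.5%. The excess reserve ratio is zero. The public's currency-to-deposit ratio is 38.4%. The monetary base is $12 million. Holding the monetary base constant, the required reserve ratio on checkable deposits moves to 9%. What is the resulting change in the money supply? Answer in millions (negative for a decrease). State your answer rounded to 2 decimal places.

Initially m₁ = (1 + 0.384) / (0.265 + 0.384) ≈ 2.13251, so M₁ = 2.13251 × 12 ≈ 25.5901 million.
After the change m₂ = (1 + 0.384) / (0.09 + 0.384) ≈ 2.91983, so M₂ = 2.91983 × 12 ≈ 35.038 million.
ΔM = M₂ − M₁ = 35.038 − 25.5901 = 9.4479 million.

$9.45 million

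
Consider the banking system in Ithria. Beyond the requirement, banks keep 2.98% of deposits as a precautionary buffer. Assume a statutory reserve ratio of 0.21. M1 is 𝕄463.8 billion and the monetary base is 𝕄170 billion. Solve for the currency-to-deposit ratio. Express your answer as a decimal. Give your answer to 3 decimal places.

Using m = M/MB = 463.8/170 ≈ 2.728235. From m = (1 + c)/(c + rr + e), rearranging gives 1 + c = m·(c + rr + e), so c·(1 − m) = m·(rr + e) − 1.
Hence c = [m·(rr + e) − 1]/(1 − m) = [2.728235 × (0.21 + 0.0298) − 1] / (1 − 2.728235) ≈ 0.200071.

0.200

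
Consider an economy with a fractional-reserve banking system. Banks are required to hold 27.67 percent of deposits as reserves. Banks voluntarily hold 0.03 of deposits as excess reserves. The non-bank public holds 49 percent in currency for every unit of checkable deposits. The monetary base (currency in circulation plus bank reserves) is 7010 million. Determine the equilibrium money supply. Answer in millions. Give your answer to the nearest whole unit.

13110 million

The money multiplier is m = (1 + c) / (rr + e + c) = (1 + 0.49) / (0.2767 + 0.03 + 0.49) ≈ 1.87021.
So M = m × MB = 1.87021 × 7010 = 13110.1721 million.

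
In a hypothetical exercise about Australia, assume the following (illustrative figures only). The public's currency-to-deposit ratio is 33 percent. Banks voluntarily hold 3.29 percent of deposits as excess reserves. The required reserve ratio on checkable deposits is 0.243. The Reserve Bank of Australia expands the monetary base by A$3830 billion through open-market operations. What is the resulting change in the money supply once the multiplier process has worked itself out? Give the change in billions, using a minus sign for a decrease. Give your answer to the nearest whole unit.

The money multiplier is m = (1 + c) / (rr + e + c) = (1 + 0.33) / (0.243 + 0.0329 + 0.33) ≈ 2.19508.
The purchase adds 3830 billion of base, so ΔM = m × ΔMB = 2.19508 × (+3830) = 8407.1564 billion.

A$8407 billion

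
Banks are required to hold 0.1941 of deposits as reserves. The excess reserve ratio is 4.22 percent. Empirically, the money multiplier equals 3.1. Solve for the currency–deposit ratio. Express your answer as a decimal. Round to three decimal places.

0.127

Using m = 3.1. From m = (1 + c)/(c + rr + e), rearranging gives 1 + c = m·(c + rr + e), so c·(1 − m) = m·(rr + e) − 1.
Hence c = [m·(rr + e) − 1]/(1 − m) = [3.1 × (0.1941 + 0.0422) − 1] / (1 − 3.1) ≈ 0.127367.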